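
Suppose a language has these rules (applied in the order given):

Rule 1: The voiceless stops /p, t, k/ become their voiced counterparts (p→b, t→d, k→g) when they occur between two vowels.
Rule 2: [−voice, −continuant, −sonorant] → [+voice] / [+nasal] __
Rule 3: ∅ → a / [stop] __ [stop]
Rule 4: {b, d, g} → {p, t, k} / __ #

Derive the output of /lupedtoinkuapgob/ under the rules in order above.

Rule 1 (intervocalic voicing): /p/ is a voiceless stop between vowels /u/ and /e/, so it voices to [b]. /lupedtoinkuapgob/ → lubedtoinkuapgob.
Rule 2 (post-nasal voicing): /k/ is a voiceless stop immediately after the nasal /n/, so it voices to [g]. /lubedtoinkuapgob/ → lubedtoinguapgob.
Rule 3 (stop-cluster a-epenthesis): /d/ and /t/ form a stop–stop cluster, so [a] is inserted between them. /p/ and /g/ form a stop–stop cluster, so [a] is inserted between them. /lubedtoinguapgob/ → lubedatoinguapagob.
Rule 4 (final devoicing): /b/ is a voiced stop in word-final position, so it devoices to [p]. /lubedatoinguapagob/ → lubedatoinguapagop.

lubedatoinguapagop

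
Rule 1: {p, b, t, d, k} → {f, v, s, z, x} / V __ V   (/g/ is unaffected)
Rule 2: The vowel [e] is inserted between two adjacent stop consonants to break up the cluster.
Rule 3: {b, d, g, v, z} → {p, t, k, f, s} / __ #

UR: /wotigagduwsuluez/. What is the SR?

wosigageduwsulues

Rule 1 (intervocalic spirantization): /t/ is a stop between vowels /o/ and /i/, so it spirantizes to the fricative [s]. /wotigagduwsuluez/ → wosigagduwsuluez.
Rule 2 (stop-cluster e-epenthesis): /g/ and /d/ form a stop–stop cluster, so [e] is inserted between them. /wosigagduwsuluez/ → wosigageduwsuluez.
Rule 3 (final devoicing): /z/ is a voiced obstruent in word-final position, so it devoices to [s]. /wosigageduwsuluez/ → wosigageduwsulues.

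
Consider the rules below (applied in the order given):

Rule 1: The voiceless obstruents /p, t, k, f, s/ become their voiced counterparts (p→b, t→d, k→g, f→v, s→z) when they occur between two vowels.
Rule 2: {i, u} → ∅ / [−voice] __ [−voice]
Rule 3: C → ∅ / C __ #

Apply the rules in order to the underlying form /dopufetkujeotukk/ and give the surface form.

Rule 1 (intervocalic voicing): /p/ is a voiceless obstruent between vowels /o/ and /u/, so it voices to [b]. /f/ is a voiceless obstruent between vowels /u/ and /e/, so it voices to [v]. /t/ is a voiceless obstruent between vowels /o/ and /u/, so it voices to [d]. /dopufetkujeotukk/ → dobuvetkujeodukk.
Rule 2 (high vowel syncope): no segment meets the environment; /dobuvetkujeodukk/ is unchanged.
Rule 3 (final cluster simplification): /k/ is the second consonant of a word-final cluster /kk/, so it deletes. /dobuvetkujeodukk/ → dobuvetkujeoduk.

dobuvetkujeoduk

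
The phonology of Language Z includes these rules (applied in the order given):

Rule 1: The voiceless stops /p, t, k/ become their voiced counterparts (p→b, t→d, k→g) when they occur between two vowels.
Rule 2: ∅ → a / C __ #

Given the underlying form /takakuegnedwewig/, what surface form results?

Rule 1 (intervocalic voicing): /k/ is a voiceless stop between vowels /a/ and /a/, so it voices to [g]. /k/ is a voiceless stop between vowels /a/ and /u/, so it voices to [g]. /takakuegnedwewig/ → tagaguegnedwewig.
Rule 2 (final a-epenthesis): the form ends in the consonant /g/, so [a] is inserted word-finally. /tagaguegnedwewig/ → tagaguegnedwewiga.

tagaguegnedwewiga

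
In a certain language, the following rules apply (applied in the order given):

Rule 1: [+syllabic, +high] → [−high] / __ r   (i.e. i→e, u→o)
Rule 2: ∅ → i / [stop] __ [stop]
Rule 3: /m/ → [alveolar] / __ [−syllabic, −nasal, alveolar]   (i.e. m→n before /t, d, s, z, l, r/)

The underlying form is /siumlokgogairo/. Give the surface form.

Rule 1 (pre-rhotic lowering): /i/ is a high vowel immediately before /r/, so it lowers to [e]. /siumlokgogairo/ → siumlokgogaero.
Rule 2 (stop-cluster i-epenthesis): /k/ and /g/ form a stop–stop cluster, so [i] is inserted between them. /siumlokgogaero/ → siumlokigogaero.
Rule 3 (nasal place assimilation): /m/ precedes the alveolar consonant /l/, so it assimilates in place to [n]. /siumlokigogaero/ → siunlokigogaero.

siunlokigogaero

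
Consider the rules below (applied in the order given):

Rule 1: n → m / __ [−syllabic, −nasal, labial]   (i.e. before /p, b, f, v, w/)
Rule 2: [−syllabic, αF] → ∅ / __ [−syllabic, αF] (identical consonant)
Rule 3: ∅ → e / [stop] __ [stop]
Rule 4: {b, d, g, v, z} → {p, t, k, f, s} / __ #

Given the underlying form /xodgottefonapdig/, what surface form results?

xodegotefonapedik

Rule 1 (nasal place assimilation): no segment meets the environment; /xodgottefonapdig/ is unchanged.
Rule 2 (degemination): /tt/ is a geminate; the first /t/ deletes. /xodgottefonapdig/ → xodgotefonapdig.
Rule 3 (stop-cluster e-epenthesis): /d/ and /g/ form a stop–stop cluster, so [e] is inserted between them. /p/ and /d/ form a stop–stop cluster, so [e] is inserted between them. /xodgotefonapdig/ → xodegotefonapedig.
Rule 4 (final devoicing): /g/ is a voiced obstruent in word-final position, so it devoices to [k]. /xodegotefonapedig/ → xodegotefonapedik.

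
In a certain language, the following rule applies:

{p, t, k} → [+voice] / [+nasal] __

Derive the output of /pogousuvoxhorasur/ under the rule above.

pogousuvoxhorasur

No segment of /pogousuvoxhorasur/ meets the structural description of the rule, so the form surfaces unchanged.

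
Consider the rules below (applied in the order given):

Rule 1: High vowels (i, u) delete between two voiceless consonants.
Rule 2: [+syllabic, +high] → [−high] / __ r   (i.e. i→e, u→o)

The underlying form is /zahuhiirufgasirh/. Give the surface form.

zahhierufgaserh

Rule 1 (high vowel syncope): /u/ is a high vowel flanked by voiceless consonants /h/ and /h/, so it deletes. /zahuhiirufgasirh/ → zahhiirufgasirh.
Rule 2 (pre-rhotic lowering): /i/ is a high vowel immediately before /r/, so it lowers to [e]. /i/ is a high vowel immediately before /r/, so it lowers to [e]. /zahhiirufgasirh/ → zahhierufgaserh.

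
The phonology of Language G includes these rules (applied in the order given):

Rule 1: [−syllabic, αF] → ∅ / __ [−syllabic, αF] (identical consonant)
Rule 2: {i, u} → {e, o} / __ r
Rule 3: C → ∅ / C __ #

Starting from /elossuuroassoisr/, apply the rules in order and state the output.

elosuoroasois

Rule 1 (degemination): /ss/ is a geminate; the first /s/ deletes. /ss/ is a geminate; the first /s/ deletes. /elossuuroassoisr/ → elosuuroasoisr.
Rule 2 (pre-rhotic lowering): /u/ is a high vowel immediately before /r/, so it lowers to [o]. /elosuuroasoisr/ → elosuoroasoisr.
Rule 3 (final cluster simplification): /r/ is the second consonant of a word-final cluster /sr/, so it deletes. /elosuoroasoisr/ → elosuoroasois.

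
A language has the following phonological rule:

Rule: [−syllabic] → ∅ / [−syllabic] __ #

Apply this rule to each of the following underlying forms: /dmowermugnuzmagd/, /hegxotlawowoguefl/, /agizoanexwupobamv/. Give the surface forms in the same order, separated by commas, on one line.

dmowermugnuzmag, hegxotlawowoguef, agizoanexwupobam

/dmowermugnuzmagd/: /d/ is the second consonant of a word-final cluster /gd/, so it deletes. → [dmowermugnuzmag].
/hegxotlawowoguefl/: /l/ is the second consonant of a word-final cluster /fl/, so it deletes. → [hegxotlawowoguef].
/agizoanexwupobamv/: /v/ is the second consonant of a word-final cluster /mv/, so it deletes. → [agizoanexwupobam].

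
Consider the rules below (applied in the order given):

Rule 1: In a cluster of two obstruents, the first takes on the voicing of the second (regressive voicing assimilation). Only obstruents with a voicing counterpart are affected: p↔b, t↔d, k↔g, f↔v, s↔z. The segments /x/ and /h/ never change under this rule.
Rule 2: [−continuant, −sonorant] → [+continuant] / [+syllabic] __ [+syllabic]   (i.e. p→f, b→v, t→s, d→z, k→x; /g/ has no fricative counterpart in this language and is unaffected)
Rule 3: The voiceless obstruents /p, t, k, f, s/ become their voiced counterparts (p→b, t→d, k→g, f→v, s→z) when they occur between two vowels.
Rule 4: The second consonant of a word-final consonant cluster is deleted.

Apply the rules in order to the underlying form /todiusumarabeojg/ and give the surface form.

Rule 1 (regressive voicing assimilation): no segment meets the environment; /todiusumarabeojg/ is unchanged.
Rule 2 (intervocalic spirantization): /d/ is a stop between vowels /o/ and /i/, so it spirantizes to the fricative [z]. /b/ is a stop between vowels /a/ and /e/, so it spirantizes to the fricative [v]. /todiusumarabeojg/ → toziusumaraveojg.
Rule 3 (intervocalic voicing): /s/ is a voiceless obstruent between vowels /u/ and /u/, so it voices to [z]. /toziusumaraveojg/ → toziuzumaraveojg.
Rule 4 (final cluster simplification): /g/ is the second consonant of a word-final cluster /jg/, so it deletes. /toziuzumaraveojg/ → toziuzumaraveoj.

toziuzumaraveoj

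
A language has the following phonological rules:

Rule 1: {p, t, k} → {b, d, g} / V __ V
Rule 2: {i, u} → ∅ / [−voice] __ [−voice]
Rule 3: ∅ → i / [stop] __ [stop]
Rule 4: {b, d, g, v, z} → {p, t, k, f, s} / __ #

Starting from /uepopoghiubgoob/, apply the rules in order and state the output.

Rule 1 (intervocalic voicing): /p/ is a voiceless stop between vowels /e/ and /o/, so it voices to [b]. /p/ is a voiceless stop between vowels /o/ and /o/, so it voices to [b]. /uepopoghiubgoob/ → ueboboghiubgoob.
Rule 2 (high vowel syncope): no segment meets the environment; /ueboboghiubgoob/ is unchanged.
Rule 3 (stop-cluster i-epenthesis): /b/ and /g/ form a stop–stop cluster, so [i] is inserted between them. /ueboboghiubgoob/ → ueboboghiubigoob.
Rule 4 (final devoicing): /b/ is a voiced obstruent in word-final position, so it devoices to [p]. /ueboboghiubigoob/ → ueboboghiubigoop.

ueboboghiubigoop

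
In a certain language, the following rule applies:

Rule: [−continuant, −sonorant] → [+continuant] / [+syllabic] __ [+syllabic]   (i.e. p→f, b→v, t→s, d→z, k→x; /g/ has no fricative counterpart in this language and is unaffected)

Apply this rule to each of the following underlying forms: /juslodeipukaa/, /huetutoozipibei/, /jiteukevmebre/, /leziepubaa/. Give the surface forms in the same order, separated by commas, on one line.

/juslodeipukaa/: /d/ is a stop between vowels /o/ and /e/, so it spirantizes to the fricative [z]. /p/ is a stop between vowels /i/ and /u/, so it spirantizes to the fricative [f]. /k/ is a stop between vowels /u/ and /a/, so it spirantizes to the fricative [x]. → [juslozeifuxaa].
/huetutoozipibei/: /t/ is a stop between vowels /e/ and /u/, so it spirantizes to the fricative [s]. /t/ is a stop between vowels /u/ and /o/, so it spirantizes to the fricative [s]. /p/ is a stop between vowels /i/ and /i/, so it spirantizes to the fricative [f]. /b/ is a stop between vowels /i/ and /e/, so it spirantizes to the fricative [v]. → [huesusoozifivei].
/jiteukevmebre/: /t/ is a stop between vowels /i/ and /e/, so it spirantizes to the fricative [s]. /k/ is a stop between vowels /u/ and /e/, so it spirantizes to the fricative [x]. → [jiseuxevmebre].
/leziepubaa/: /p/ is a stop between vowels /e/ and /u/, so it spirantizes to the fricative [f]. /b/ is a stop between vowels /u/ and /a/, so it spirantizes to the fricative [v]. → [leziefuvaa].

juslozeifuxaa, huesusoozifivei, jiseuxevmebre, leziefuvaa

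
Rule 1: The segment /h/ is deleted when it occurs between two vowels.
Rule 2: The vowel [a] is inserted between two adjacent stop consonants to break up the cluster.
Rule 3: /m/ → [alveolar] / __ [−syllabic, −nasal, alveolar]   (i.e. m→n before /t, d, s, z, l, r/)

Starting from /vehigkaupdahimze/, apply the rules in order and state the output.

Rule 1 (intervocalic h-deletion): /h/ occurs between vowels /e/ and /i/, so it deletes. /h/ occurs between vowels /a/ and /i/, so it deletes. /vehigkaupdahimze/ → veigkaupdaimze.
Rule 2 (stop-cluster a-epenthesis): /g/ and /k/ form a stop–stop cluster, so [a] is inserted between them. /p/ and /d/ form a stop–stop cluster, so [a] is inserted between them. /veigkaupdaimze/ → veigakaupadaimze.
Rule 3 (nasal place assimilation): /m/ precedes the alveolar consonant /z/, so it assimilates in place to [n]. /veigakaupadaimze/ → veigakaupadainze.

veigakaupadainze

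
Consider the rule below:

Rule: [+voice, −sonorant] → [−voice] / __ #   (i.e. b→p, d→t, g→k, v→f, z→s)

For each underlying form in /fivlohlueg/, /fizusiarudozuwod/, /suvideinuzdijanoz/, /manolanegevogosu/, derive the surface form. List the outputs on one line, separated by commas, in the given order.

/fivlohlueg/: /g/ is a voiced obstruent in word-final position, so it devoices to [k]. → [fivlohluek].
/fizusiarudozuwod/: /d/ is a voiced obstruent in word-final position, so it devoices to [t]. → [fizusiarudozuwot].
/suvideinuzdijanoz/: /z/ is a voiced obstruent in word-final position, so it devoices to [s]. → [suvideinuzdijanos].
/manolanegevogosu/: the rule's environment is not met; surfaces unchanged as [manolanegevogosu].

fivlohluek, fizusiarudozuwot, suvideinuzdijanos, manolanegevogosu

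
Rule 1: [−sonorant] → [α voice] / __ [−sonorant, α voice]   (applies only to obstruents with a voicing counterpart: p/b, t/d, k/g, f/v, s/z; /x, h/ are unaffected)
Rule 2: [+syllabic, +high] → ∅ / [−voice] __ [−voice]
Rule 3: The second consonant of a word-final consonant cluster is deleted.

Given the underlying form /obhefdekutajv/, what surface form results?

Rule 1 (regressive voicing assimilation): /b/ precedes the voiceless obstruent /h/, so it devoices to [p] by assimilation. /f/ precedes the voiced obstruent /d/, so it voices to [v] by assimilation. /obhefdekutajv/ → ophevdekutajv.
Rule 2 (high vowel syncope): /u/ is a high vowel flanked by voiceless consonants /k/ and /t/, so it deletes. /ophevdekutajv/ → ophevdektajv.
Rule 3 (final cluster simplification): /v/ is the second consonant of a word-final cluster /jv/, so it deletes. /ophevdektajv/ → ophevdektaj.

ophevdektaj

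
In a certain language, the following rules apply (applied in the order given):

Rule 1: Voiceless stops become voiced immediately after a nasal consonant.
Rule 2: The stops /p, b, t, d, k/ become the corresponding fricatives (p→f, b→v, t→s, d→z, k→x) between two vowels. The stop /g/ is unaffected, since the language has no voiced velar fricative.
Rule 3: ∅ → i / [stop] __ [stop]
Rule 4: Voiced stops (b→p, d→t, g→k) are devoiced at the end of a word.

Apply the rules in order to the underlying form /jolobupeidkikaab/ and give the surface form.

Rule 1 (post-nasal voicing): no segment meets the environment; /jolobupeidkikaab/ is unchanged.
Rule 2 (intervocalic spirantization): /b/ is a stop between vowels /o/ and /u/, so it spirantizes to the fricative [v]. /p/ is a stop between vowels /u/ and /e/, so it spirantizes to the fricative [f]. /k/ is a stop between vowels /i/ and /a/, so it spirantizes to the fricative [x]. /jolobupeidkikaab/ → jolovufeidkixaab.
Rule 3 (stop-cluster i-epenthesis): /d/ and /k/ form a stop–stop cluster, so [i] is inserted between them. /jolovufeidkixaab/ → jolovufeidikixaab.
Rule 4 (final devoicing): /b/ is a voiced stop in word-final position, so it devoices to [p]. /jolovufeidikixaab/ → jolovufeidikixaap.

jolovufeidikixaap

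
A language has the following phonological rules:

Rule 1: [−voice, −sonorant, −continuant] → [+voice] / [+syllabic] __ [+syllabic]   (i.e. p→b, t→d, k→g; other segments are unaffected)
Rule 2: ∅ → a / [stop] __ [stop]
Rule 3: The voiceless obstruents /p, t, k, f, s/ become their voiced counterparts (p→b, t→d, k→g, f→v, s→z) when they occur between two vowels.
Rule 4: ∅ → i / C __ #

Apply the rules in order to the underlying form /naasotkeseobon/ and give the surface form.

naazodagezeoboni

Rule 1 (intervocalic voicing): no segment meets the environment; /naasotkeseobon/ is unchanged.
Rule 2 (stop-cluster a-epenthesis): /t/ and /k/ form a stop–stop cluster, so [a] is inserted between them. /naasotkeseobon/ → naasotakeseobon.
Rule 3 (intervocalic voicing): /s/ is a voiceless obstruent between vowels /a/ and /o/, so it voices to [z]. /t/ is a voiceless obstruent between vowels /o/ and /a/, so it voices to [d]. /k/ is a voiceless obstruent between vowels /a/ and /e/, so it voices to [g]. /s/ is a voiceless obstruent between vowels /e/ and /e/, so it voices to [z]. /naasotakeseobon/ → naazodagezeobon.
Rule 4 (final i-epenthesis): the form ends in the consonant /n/, so [i] is inserted word-finally. /naazodagezeobon/ → naazodagezeoboni.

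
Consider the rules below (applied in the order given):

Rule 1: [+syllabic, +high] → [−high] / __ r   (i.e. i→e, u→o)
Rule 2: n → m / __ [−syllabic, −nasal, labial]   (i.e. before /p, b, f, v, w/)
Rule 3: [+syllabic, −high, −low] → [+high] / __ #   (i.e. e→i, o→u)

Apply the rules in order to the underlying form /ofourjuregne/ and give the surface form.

ofoorjoregni

Rule 1 (pre-rhotic lowering): /u/ is a high vowel immediately before /r/, so it lowers to [o]. /u/ is a high vowel immediately before /r/, so it lowers to [o]. /ofourjuregne/ → ofoorjoregne.
Rule 2 (nasal place assimilation): no segment meets the environment; /ofoorjoregne/ is unchanged.
Rule 3 (final vowel raising): /e/ is a mid vowel in word-final position, so it raises to [i]. /ofoorjoregne/ → ofoorjoregni.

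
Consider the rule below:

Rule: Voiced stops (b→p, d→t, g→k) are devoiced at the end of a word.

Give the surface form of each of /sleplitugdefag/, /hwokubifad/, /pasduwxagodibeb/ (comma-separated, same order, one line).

sleplitugdefak, hwokubifat, pasduwxagodibep

/sleplitugdefag/: /g/ is a voiced stop in word-final position, so it devoices to [k]. → [sleplitugdefak].
/hwokubifad/: /d/ is a voiced stop in word-final position, so it devoices to [t]. → [hwokubifat].
/pasduwxagodibeb/: /b/ is a voiced stop in word-final position, so it devoices to [p]. → [pasduwxagodibep].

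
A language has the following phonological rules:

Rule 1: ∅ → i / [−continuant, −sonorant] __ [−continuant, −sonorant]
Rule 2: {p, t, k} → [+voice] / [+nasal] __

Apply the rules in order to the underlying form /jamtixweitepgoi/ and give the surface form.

jamdixweitepigoi

Rule 1 (stop-cluster i-epenthesis): /p/ and /g/ form a stop–stop cluster, so [i] is inserted between them. /jamtixweitepgoi/ → jamtixweitepigoi.
Rule 2 (post-nasal voicing): /t/ is a voiceless stop immediately after the nasal /m/, so it voices to [d]. /jamtixweitepigoi/ → jamdixweitepigoi.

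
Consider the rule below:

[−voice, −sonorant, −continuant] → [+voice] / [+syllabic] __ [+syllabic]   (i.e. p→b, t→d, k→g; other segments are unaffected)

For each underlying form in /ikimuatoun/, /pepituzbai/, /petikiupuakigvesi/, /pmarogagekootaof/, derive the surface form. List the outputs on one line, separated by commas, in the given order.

/ikimuatoun/: /k/ is a voiceless stop between vowels /i/ and /i/, so it voices to [g]. /t/ is a voiceless stop between vowels /a/ and /o/, so it voices to [d]. → [igimuadoun].
/pepituzbai/: /p/ is a voiceless stop between vowels /e/ and /i/, so it voices to [b]. /t/ is a voiceless stop between vowels /i/ and /u/, so it voices to [d]. → [pebiduzbai].
/petikiupuakigvesi/: /t/ is a voiceless stop between vowels /e/ and /i/, so it voices to [d]. /k/ is a voiceless stop between vowels /i/ and /i/, so it voices to [g]. /p/ is a voiceless stop between vowels /u/ and /u/, so it voices to [b]. /k/ is a voiceless stop between vowels /a/ and /i/, so it voices to [g]. → [pedigiubuagigvesi].
/pmarogagekootaof/: /k/ is a voiceless stop between vowels /e/ and /o/, so it voices to [g]. /t/ is a voiceless stop between vowels /o/ and /a/, so it voices to [d]. → [pmarogagegoodaof].

igimuadoun, pebiduzbai, pedigiubuagigvesi, pmarogagegoodaof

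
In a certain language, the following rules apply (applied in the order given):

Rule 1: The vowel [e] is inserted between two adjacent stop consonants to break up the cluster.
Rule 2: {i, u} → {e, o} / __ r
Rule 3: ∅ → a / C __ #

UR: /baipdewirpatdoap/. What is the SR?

baipedewerpatedoapa

Rule 1 (stop-cluster e-epenthesis): /p/ and /d/ form a stop–stop cluster, so [e] is inserted between them. /t/ and /d/ form a stop–stop cluster, so [e] is inserted between them. /baipdewirpatdoap/ → baipedewirpatedoap.
Rule 2 (pre-rhotic lowering): /i/ is a high vowel immediately before /r/, so it lowers to [e]. /baipedewirpatedoap/ → baipedewerpatedoap.
Rule 3 (final a-epenthesis): the form ends in the consonant /p/, so [a] is inserted word-finally. /baipedewerpatedoap/ → baipedewerpatedoapa.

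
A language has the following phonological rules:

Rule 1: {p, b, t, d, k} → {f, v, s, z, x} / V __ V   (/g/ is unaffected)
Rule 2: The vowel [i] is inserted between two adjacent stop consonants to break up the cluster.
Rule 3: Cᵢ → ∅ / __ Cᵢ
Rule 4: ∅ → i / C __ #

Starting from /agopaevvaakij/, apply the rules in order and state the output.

agofaevaaxiji

Rule 1 (intervocalic spirantization): /p/ is a stop between vowels /o/ and /a/, so it spirantizes to the fricative [f]. /k/ is a stop between vowels /a/ and /i/, so it spirantizes to the fricative [x]. /agopaevvaakij/ → agofaevvaaxij.
Rule 2 (stop-cluster i-epenthesis): no segment meets the environment; /agofaevvaaxij/ is unchanged.
Rule 3 (degemination): /vv/ is a geminate; the first /v/ deletes. /agofaevvaaxij/ → agofaevaaxij.
Rule 4 (final i-epenthesis): the form ends in the consonant /j/, so [i] is inserted word-finally. /agofaevaaxij/ → agofaevaaxiji.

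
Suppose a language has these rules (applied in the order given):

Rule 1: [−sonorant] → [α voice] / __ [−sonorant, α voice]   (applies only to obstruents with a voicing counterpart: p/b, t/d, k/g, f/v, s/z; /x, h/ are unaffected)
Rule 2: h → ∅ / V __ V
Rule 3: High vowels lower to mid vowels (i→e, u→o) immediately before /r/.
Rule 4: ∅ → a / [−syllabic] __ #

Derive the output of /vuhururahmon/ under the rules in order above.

vuororahmona

Rule 1 (regressive voicing assimilation): no segment meets the environment; /vuhururahmon/ is unchanged.
Rule 2 (intervocalic h-deletion): /h/ occurs between vowels /u/ and /u/, so it deletes. /vuhururahmon/ → vuururahmon.
Rule 3 (pre-rhotic lowering): /u/ is a high vowel immediately before /r/, so it lowers to [o]. /u/ is a high vowel immediately before /r/, so it lowers to [o]. /vuururahmon/ → vuororahmon.
Rule 4 (final a-epenthesis): the form ends in the consonant /n/, so [a] is inserted word-finally. /vuororahmon/ → vuororahmona.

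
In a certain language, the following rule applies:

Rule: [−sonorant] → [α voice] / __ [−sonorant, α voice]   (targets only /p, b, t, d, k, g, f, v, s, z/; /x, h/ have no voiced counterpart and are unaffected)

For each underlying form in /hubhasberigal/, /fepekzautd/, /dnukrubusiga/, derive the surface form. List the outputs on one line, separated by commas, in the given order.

huphazberigal, fepegzaudd, dnukrubusiga

/hubhasberigal/: /b/ precedes the voiceless obstruent /h/, so it devoices to [p] by assimilation. /s/ precedes the voiced obstruent /b/, so it voices to [z] by assimilation. → [huphazberigal].
/fepekzautd/: /k/ precedes the voiced obstruent /z/, so it voices to [g] by assimilation. /t/ precedes the voiced obstruent /d/, so it voices to [d] by assimilation. → [fepegzaudd].
/dnukrubusiga/: the rule's environment is not met; surfaces unchanged as [dnukrubusiga].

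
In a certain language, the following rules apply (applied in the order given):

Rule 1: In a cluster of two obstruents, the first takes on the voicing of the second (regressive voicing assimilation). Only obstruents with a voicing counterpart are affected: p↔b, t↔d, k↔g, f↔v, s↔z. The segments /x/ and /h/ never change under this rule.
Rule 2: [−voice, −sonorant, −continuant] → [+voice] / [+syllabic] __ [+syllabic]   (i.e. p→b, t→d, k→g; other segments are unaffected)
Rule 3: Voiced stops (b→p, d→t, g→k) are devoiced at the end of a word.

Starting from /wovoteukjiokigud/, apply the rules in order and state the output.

Rule 1 (regressive voicing assimilation): no segment meets the environment; /wovoteukjiokigud/ is unchanged.
Rule 2 (intervocalic voicing): /t/ is a voiceless stop between vowels /o/ and /e/, so it voices to [d]. /k/ is a voiceless stop between vowels /o/ and /i/, so it voices to [g]. /wovoteukjiokigud/ → wovodeukjiogigud.
Rule 3 (final devoicing): /d/ is a voiced stop in word-final position, so it devoices to [t]. /wovodeukjiogigud/ → wovodeukjiogigut.

wovodeukjiogigut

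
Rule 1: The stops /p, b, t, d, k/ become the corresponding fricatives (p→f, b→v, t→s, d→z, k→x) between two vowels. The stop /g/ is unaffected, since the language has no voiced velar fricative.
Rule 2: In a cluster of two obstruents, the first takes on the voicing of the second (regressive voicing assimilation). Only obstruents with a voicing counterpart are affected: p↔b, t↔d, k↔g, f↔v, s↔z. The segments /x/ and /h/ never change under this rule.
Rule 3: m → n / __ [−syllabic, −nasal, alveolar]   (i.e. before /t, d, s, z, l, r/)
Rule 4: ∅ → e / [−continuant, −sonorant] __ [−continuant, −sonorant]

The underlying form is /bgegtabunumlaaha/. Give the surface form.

begeketavununlaaha

Rule 1 (intervocalic spirantization): /b/ is a stop between vowels /a/ and /u/, so it spirantizes to the fricative [v]. /bgegtabunumlaaha/ → bgegtavunumlaaha.
Rule 2 (regressive voicing assimilation): /g/ precedes the voiceless obstruent /t/, so it devoices to [k] by assimilation. /bgegtavunumlaaha/ → bgektavunumlaaha.
Rule 3 (nasal place assimilation): /m/ precedes the alveolar consonant /l/, so it assimilates in place to [n]. /bgektavunumlaaha/ → bgektavununlaaha.
Rule 4 (stop-cluster e-epenthesis): /b/ and /g/ form a stop–stop cluster, so [e] is inserted between them. /k/ and /t/ form a stop–stop cluster, so [e] is inserted between them. /bgektavununlaaha/ → begeketavununlaaha.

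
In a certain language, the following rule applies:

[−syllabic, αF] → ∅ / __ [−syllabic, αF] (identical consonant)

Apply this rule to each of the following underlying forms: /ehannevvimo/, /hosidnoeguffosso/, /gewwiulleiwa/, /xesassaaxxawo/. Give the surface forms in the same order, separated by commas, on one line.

ehanevimo, hosidnoegufoso, gewiuleiwa, xesasaaxawo

/ehannevvimo/: /nn/ is a geminate; the first /n/ deletes. /vv/ is a geminate; the first /v/ deletes. → [ehanevimo].
/hosidnoeguffosso/: /ff/ is a geminate; the first /f/ deletes. /ss/ is a geminate; the first /s/ deletes. → [hosidnoegufoso].
/gewwiulleiwa/: /ww/ is a geminate; the first /w/ deletes. /ll/ is a geminate; the first /l/ deletes. → [gewiuleiwa].
/xesassaaxxawo/: /ss/ is a geminate; the first /s/ deletes. /xx/ is a geminate; the first /x/ deletes. → [xesasaaxawo].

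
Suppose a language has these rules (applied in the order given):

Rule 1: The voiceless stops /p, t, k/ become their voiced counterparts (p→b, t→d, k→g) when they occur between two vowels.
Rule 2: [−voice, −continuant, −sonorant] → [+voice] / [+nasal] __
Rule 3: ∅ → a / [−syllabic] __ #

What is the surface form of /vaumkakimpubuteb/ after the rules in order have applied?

vaumgagimbubudeba

Rule 1 (intervocalic voicing): /k/ is a voiceless stop between vowels /a/ and /i/, so it voices to [g]. /t/ is a voiceless stop between vowels /u/ and /e/, so it voices to [d]. /vaumkakimpubuteb/ → vaumkagimpubudeb.
Rule 2 (post-nasal voicing): /k/ is a voiceless stop immediately after the nasal /m/, so it voices to [g]. /p/ is a voiceless stop immediately after the nasal /m/, so it voices to [b]. /vaumkagimpubudeb/ → vaumgagimbubudeb.
Rule 3 (final a-epenthesis): the form ends in the consonant /b/, so [a] is inserted word-finally. /vaumgagimbubudeb/ → vaumgagimbubudeba.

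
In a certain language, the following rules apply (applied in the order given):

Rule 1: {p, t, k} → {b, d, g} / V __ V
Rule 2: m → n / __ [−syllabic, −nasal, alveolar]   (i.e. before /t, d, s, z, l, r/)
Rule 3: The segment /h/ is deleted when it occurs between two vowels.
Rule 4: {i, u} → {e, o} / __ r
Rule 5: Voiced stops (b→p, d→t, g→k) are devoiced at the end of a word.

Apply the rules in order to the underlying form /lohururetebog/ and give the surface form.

loororedebok

Rule 1 (intervocalic voicing): /t/ is a voiceless stop between vowels /e/ and /e/, so it voices to [d]. /lohururetebog/ → lohururedebog.
Rule 2 (nasal place assimilation): no segment meets the environment; /lohururedebog/ is unchanged.
Rule 3 (intervocalic h-deletion): /h/ occurs between vowels /o/ and /u/, so it deletes. /lohururedebog/ → loururedebog.
Rule 4 (pre-rhotic lowering): /u/ is a high vowel immediately before /r/, so it lowers to [o]. /u/ is a high vowel immediately before /r/, so it lowers to [o]. /loururedebog/ → loororedebog.
Rule 5 (final devoicing): /g/ is a voiced stop in word-final position, so it devoices to [k]. /loororedebog/ → loororedebok.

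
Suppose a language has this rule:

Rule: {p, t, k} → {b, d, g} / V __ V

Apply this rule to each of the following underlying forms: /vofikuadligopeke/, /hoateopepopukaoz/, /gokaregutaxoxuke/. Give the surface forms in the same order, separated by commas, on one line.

/vofikuadligopeke/: /k/ is a voiceless stop between vowels /i/ and /u/, so it voices to [g]. /p/ is a voiceless stop between vowels /o/ and /e/, so it voices to [b]. /k/ is a voiceless stop between vowels /e/ and /e/, so it voices to [g]. → [vofiguadligobege].
/hoateopepopukaoz/: /t/ is a voiceless stop between vowels /a/ and /e/, so it voices to [d]. /p/ is a voiceless stop between vowels /o/ and /e/, so it voices to [b]. /p/ is a voiceless stop between vowels /e/ and /o/, so it voices to [b]. /p/ is a voiceless stop between vowels /o/ and /u/, so it voices to [b]. /k/ is a voiceless stop between vowels /u/ and /a/, so it voices to [g]. → [hoadeobebobugaoz].
/gokaregutaxoxuke/: /k/ is a voiceless stop between vowels /o/ and /a/, so it voices to [g]. /t/ is a voiceless stop between vowels /u/ and /a/, so it voices to [d]. /k/ is a voiceless stop between vowels /u/ and /e/, so it voices to [g]. → [gogaregudaxoxuge].

vofiguadligobege, hoadeobebobugaoz, gogaregudaxoxuge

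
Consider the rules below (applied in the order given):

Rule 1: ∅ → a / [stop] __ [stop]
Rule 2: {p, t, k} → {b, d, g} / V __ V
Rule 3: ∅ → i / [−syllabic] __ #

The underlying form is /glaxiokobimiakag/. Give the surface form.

Rule 1 (stop-cluster a-epenthesis): no segment meets the environment; /glaxiokobimiakag/ is unchanged.
Rule 2 (intervocalic voicing): /k/ is a voiceless stop between vowels /o/ and /o/, so it voices to [g]. /k/ is a voiceless stop between vowels /a/ and /a/, so it voices to [g]. /glaxiokobimiakag/ → glaxiogobimiagag.
Rule 3 (final i-epenthesis): the form ends in the consonant /g/, so [i] is inserted word-finally. /glaxiogobimiagag/ → glaxiogobimiagagi.

glaxiogobimiagagi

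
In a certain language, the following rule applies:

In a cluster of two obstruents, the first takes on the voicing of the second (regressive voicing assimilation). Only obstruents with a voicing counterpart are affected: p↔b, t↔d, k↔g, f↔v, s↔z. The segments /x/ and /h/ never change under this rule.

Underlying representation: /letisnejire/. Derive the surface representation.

letisnejire

No segment of /letisnejire/ meets the structural description of the rule, so the form surfaces unchanged.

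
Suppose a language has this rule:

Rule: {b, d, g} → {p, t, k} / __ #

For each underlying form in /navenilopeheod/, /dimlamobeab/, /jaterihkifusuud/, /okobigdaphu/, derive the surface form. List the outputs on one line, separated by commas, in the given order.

/navenilopeheod/: /d/ is a voiced stop in word-final position, so it devoices to [t]. → [navenilopeheot].
/dimlamobeab/: /b/ is a voiced stop in word-final position, so it devoices to [p]. → [dimlamobeap].
/jaterihkifusuud/: /d/ is a voiced stop in word-final position, so it devoices to [t]. → [jaterihkifusuut].
/okobigdaphu/: the rule's environment is not met; surfaces unchanged as [okobigdaphu].

navenilopeheot, dimlamobeap, jaterihkifusuut, okobigdaphu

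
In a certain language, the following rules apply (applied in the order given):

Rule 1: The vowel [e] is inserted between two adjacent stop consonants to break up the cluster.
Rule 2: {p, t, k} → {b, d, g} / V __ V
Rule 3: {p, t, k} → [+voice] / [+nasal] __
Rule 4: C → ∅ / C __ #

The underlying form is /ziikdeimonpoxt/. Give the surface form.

ziigedeimonbox

Rule 1 (stop-cluster e-epenthesis): /k/ and /d/ form a stop–stop cluster, so [e] is inserted between them. /ziikdeimonpoxt/ → ziikedeimonpoxt.
Rule 2 (intervocalic voicing): /k/ is a voiceless stop between vowels /i/ and /e/, so it voices to [g]. /ziikedeimonpoxt/ → ziigedeimonpoxt.
Rule 3 (post-nasal voicing): /p/ is a voiceless stop immediately after the nasal /n/, so it voices to [b]. /ziigedeimonpoxt/ → ziigedeimonboxt.
Rule 4 (final cluster simplification): /t/ is the second consonant of a word-final cluster /xt/, so it deletes. /ziigedeimonboxt/ → ziigedeimonbox.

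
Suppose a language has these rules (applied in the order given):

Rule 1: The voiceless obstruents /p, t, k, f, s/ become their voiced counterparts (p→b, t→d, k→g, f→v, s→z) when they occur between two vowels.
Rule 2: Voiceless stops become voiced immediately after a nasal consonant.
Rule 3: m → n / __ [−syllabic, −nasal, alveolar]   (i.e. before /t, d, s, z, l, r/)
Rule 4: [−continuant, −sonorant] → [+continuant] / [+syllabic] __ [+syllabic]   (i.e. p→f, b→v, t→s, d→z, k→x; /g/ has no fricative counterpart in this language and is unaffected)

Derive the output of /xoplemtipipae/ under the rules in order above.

Rule 1 (intervocalic voicing): /p/ is a voiceless obstruent between vowels /i/ and /i/, so it voices to [b]. /p/ is a voiceless obstruent between vowels /i/ and /a/, so it voices to [b]. /xoplemtipipae/ → xoplemtibibae.
Rule 2 (post-nasal voicing): /t/ is a voiceless stop immediately after the nasal /m/, so it voices to [d]. /xoplemtibibae/ → xoplemdibibae.
Rule 3 (nasal place assimilation): /m/ precedes the alveolar consonant /d/, so it assimilates in place to [n]. /xoplemdibibae/ → xoplendibibae.
Rule 4 (intervocalic spirantization): /b/ is a stop between vowels /i/ and /i/, so it spirantizes to the fricative [v]. /b/ is a stop between vowels /i/ and /a/, so it spirantizes to the fricative [v]. /xoplendibibae/ → xoplendivivae.

xoplendivivae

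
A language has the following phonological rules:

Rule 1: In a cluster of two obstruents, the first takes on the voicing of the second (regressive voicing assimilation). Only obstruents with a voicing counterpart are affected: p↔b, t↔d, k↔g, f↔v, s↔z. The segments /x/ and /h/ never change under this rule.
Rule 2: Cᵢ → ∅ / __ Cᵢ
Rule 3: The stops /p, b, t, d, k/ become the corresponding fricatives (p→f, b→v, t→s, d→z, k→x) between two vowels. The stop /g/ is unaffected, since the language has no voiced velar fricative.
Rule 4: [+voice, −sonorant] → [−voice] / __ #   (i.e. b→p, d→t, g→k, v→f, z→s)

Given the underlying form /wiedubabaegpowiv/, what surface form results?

Rule 1 (regressive voicing assimilation): /g/ precedes the voiceless obstruent /p/, so it devoices to [k] by assimilation. /wiedubabaegpowiv/ → wiedubabaekpowiv.
Rule 2 (degemination): no segment meets the environment; /wiedubabaekpowiv/ is unchanged.
Rule 3 (intervocalic spirantization): /d/ is a stop between vowels /e/ and /u/, so it spirantizes to the fricative [z]. /b/ is a stop between vowels /u/ and /a/, so it spirantizes to the fricative [v]. /b/ is a stop between vowels /a/ and /a/, so it spirantizes to the fricative [v]. /wiedubabaekpowiv/ → wiezuvavaekpowiv.
Rule 4 (final devoicing): /v/ is a voiced obstruent in word-final position, so it devoices to [f]. /wiezuvavaekpowiv/ → wiezuvavaekpowif.

wiezuvavaekpowif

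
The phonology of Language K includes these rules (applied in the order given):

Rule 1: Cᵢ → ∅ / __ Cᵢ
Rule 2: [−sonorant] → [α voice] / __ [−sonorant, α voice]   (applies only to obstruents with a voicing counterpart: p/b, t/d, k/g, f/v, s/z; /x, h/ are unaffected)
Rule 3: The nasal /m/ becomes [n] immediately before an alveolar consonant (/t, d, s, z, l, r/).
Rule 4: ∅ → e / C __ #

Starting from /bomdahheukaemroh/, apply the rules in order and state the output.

Rule 1 (degemination): /hh/ is a geminate; the first /h/ deletes. /bomdahheukaemroh/ → bomdaheukaemroh.
Rule 2 (regressive voicing assimilation): no segment meets the environment; /bomdaheukaemroh/ is unchanged.
Rule 3 (nasal place assimilation): /m/ precedes the alveolar consonant /d/, so it assimilates in place to [n]. /m/ precedes the alveolar consonant /r/, so it assimilates in place to [n]. /bomdaheukaemroh/ → bondaheukaenroh.
Rule 4 (final e-epenthesis): the form ends in the consonant /h/, so [e] is inserted word-finally. /bondaheukaenroh/ → bondaheukaenrohe.

bondaheukaenrohe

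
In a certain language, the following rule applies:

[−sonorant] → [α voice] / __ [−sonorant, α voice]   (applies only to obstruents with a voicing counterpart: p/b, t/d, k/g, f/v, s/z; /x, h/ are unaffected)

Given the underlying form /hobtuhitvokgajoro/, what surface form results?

hoptuhidvoggajoro

/b/ precedes the voiceless obstruent /t/, so it devoices to [p] by assimilation.
/t/ precedes the voiced obstruent /v/, so it voices to [d] by assimilation.
/k/ precedes the voiced obstruent /g/, so it voices to [g] by assimilation.
Surface form: [hoptuhidvoggajoro].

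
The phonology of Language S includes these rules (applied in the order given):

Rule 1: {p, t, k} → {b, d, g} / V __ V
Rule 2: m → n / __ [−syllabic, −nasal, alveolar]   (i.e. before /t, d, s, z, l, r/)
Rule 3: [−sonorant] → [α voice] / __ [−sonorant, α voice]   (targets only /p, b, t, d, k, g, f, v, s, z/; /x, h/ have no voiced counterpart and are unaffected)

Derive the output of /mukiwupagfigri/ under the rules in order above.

Rule 1 (intervocalic voicing): /k/ is a voiceless stop between vowels /u/ and /i/, so it voices to [g]. /p/ is a voiceless stop between vowels /u/ and /a/, so it voices to [b]. /mukiwupagfigri/ → mugiwubagfigri.
Rule 2 (nasal place assimilation): no segment meets the environment; /mugiwubagfigri/ is unchanged.
Rule 3 (regressive voicing assimilation): /g/ precedes the voiceless obstruent /f/, so it devoices to [k] by assimilation. /mugiwubagfigri/ → mugiwubakfigri.

mugiwubakfigri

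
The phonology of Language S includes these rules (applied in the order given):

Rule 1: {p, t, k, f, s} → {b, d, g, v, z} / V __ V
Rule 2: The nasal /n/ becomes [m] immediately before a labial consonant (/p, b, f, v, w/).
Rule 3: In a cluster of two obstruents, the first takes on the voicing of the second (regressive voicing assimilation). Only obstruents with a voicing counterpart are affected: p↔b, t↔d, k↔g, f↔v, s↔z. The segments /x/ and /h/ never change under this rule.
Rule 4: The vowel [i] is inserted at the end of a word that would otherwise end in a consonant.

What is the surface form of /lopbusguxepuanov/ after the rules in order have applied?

Rule 1 (intervocalic voicing): /p/ is a voiceless obstruent between vowels /e/ and /u/, so it voices to [b]. /lopbusguxepuanov/ → lopbusguxebuanov.
Rule 2 (nasal place assimilation): no segment meets the environment; /lopbusguxebuanov/ is unchanged.
Rule 3 (regressive voicing assimilation): /p/ precedes the voiced obstruent /b/, so it voices to [b] by assimilation. /s/ precedes the voiced obstruent /g/, so it voices to [z] by assimilation. /lopbusguxebuanov/ → lobbuzguxebuanov.
Rule 4 (final i-epenthesis): the form ends in the consonant /v/, so [i] is inserted word-finally. /lobbuzguxebuanov/ → lobbuzguxebuanovi.

lobbuzguxebuanovi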